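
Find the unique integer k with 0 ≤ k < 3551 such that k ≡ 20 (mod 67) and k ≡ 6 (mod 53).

3504

67⁻¹ mod 53: 67×19 ≡ 1 (mod 53), so 67⁻¹ ≡ 19.
k = 20 + 67×((6 − 20)×19 mod 53) = 20 + 67×52 = 3504.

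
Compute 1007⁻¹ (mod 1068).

By the extended Euclidean algorithm:
1068 = 1·1007 + 61
1007 = 16·61 + 31
61 = 1·31 + 30
31 = 1·30 + 1
30 = 30·1 + 0
gcd(1007, 1068) = 1, so the inverse exists.
Back-substitute for 1:
1 = 1·31 − 1·30
  = −1·61 + 2·31
  = 2·1007 − 33·61
  = −33·1068 + 35·1007
So 1007⁻¹ ≡ 35 (mod 1068).

35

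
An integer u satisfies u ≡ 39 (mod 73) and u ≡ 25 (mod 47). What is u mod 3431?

73⁻¹ mod 47: 73*38 ≡ 1 (mod 47), so 73⁻¹ ≡ 38.
u = 39 + 73*((25 − 39)*38 mod 47) = 39 + 73*32 = 2375.

2375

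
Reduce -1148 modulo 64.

4

-1148 = -18·64 + 4, so -1148 ≡ 4 (mod 64).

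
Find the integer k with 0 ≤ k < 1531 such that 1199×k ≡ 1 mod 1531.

By the extended Euclidean algorithm:
1531 = 1×1199 + 332
1199 = 3×332 + 203
332 = 1×203 + 129
203 = 1×129 + 74
129 = 1×74 + 55
74 = 1×55 + 19
55 = 2×19 + 17
19 = 1×17 + 2
17 = 8×2 + 1
2 = 2×1 + 0
gcd(1199, 1531) = 1, so the inverse exists.
Back-substitute for 1:
1 = 1×17 − 8×2
  = −8×19 + 9×17
  = 9×55 − 26×19
  = −26×74 + 35×55
  = 35×129 − 61×74
  = −61×203 + 96×129
  = 96×332 − 157×203
  = −157×1199 + 567×332
  = 567×1531 − 724×1199
So 1199⁻¹ ≡ −724 ≡ 807 (mod 1531).

807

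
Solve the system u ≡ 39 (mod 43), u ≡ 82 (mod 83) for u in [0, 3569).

43⁻¹ mod 83: 43×56 ≡ 1 (mod 83), so 43⁻¹ ≡ 56.
u = 39 + 43×((82 − 39)×56 mod 83) = 39 + 43×1 = 82.
Check: 82 mod 43 = 39, 82 mod 83 = 82. ✓

82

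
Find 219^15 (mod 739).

356

219^1 ≡ 219 (mod 739)
219^2 ≡ 219^2 = 47961 ≡ 665 (mod 739)
219^4 ≡ 665^2 = 442225 ≡ 303 (mod 739)
219^8 ≡ 303^2 = 91809 ≡ 173 (mod 739)
219^15 = 219^8 · 219^4 · 219^2 · 219^1 ≡ 173 · 303 · 665 · 219 (mod 739).
Accumulate the product:
173 · 303 = 52419 ≡ 689
689 · 665 = 458185 ≡ 5
5 · 219 = 1095 ≡ 356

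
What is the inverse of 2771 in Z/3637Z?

3616

By the extended Euclidean algorithm:
3637 = 1·2771 + 866
2771 = 3·866 + 173
866 = 5·173 + 1
173 = 173·1 + 0
gcd(2771, 3637) = 1, so the inverse exists.
Bézout: 1 = 16·3637 − 21·2771.
So 2771⁻¹ ≡ −21 ≡ 3616 (mod 3637).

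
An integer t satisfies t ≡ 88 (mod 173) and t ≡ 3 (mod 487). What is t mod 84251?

22405

173⁻¹ mod 487: 173*411 ≡ 1 (mod 487), so 173⁻¹ ≡ 411.
t = 88 + 173*((3 − 88)*411 mod 487) = 88 + 173*129 = 22405.
Check: 22405 mod 173 = 88, 22405 mod 487 = 3. ✓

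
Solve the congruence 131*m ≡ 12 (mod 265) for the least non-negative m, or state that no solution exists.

gcd(131, 265) = 1, so a unique solution mod 265 exists.
131⁻¹ ≡ 176 (mod 265).
m ≡ 176*12 ≡ 257 (mod 265).

257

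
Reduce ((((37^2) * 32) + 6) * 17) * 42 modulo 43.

8

(37)^2 ≡ 36 (mod 43)
36 * 32 = 1152 ≡ 34 (mod 43)
34 + 6 = 40
40 * 17 = 680 ≡ 35 (mod 43)
35 * 42 = 1470 ≡ 8 (mod 43)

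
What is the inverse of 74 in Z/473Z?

326

473 = 6·74 + 29
74 = 2·29 + 16
29 = 1·16 + 13
16 = 1·13 + 3
13 = 4·3 + 1
3 = 3·1 + 0
gcd(74, 473) = 1, so the inverse exists.
Back-substitute for 1:
1 = 1·13 − 4·3
  = −4·16 + 5·13
  = 5·29 − 9·16
  = −9·74 + 23·29
  = 23·473 − 147·74
So 74⁻¹ ≡ −147 ≡ 326 (mod 473).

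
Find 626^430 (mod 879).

226

430 in binary is 110101110, i.e. 430 = 256 + 128 + 32 + 8 + 4 + 2.
626^1 ≡ 626 (mod 879)
626^2 ≡ 626^2 = 391876 ≡ 721 (mod 879)
626^4 ≡ 721^2 = 519841 ≡ 352 (mod 879)
626^8 ≡ 352^2 = 123904 ≡ 844 (mod 879)
626^16 ≡ 844^2 = 712336 ≡ 346 (mod 879)
626^32 ≡ 346^2 = 119716 ≡ 172 (mod 879)
626^64 ≡ 172^2 = 29584 ≡ 577 (mod 879)
626^128 ≡ 577^2 = 332929 ≡ 667 (mod 879)
626^256 ≡ 667^2 = 444889 ≡ 115 (mod 879)
626^430 = 626^256 · 626^128 · 626^32 · 626^8 · 626^4 · 626^2 ≡ 115 · 667 · 172 · 844 · 352 · 721 (mod 879).
Accumulate the product:
115 · 667 = 76705 ≡ 232
232 · 172 = 39904 ≡ 349
349 · 844 = 294556 ≡ 91
91 · 352 = 32032 ≡ 388
388 · 721 = 279748 ≡ 226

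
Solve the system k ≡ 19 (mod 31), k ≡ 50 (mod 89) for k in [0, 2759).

31⁻¹ mod 89: 31·23 ≡ 1 (mod 89), so 31⁻¹ ≡ 23.
k = 19 + 31·((50 − 19)·23 mod 89) = 19 + 31·1 = 50.

50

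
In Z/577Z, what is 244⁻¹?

376

577 = 2*244 + 89
244 = 2*89 + 66
89 = 1*66 + 23
66 = 2*23 + 20
23 = 1*20 + 3
20 = 6*3 + 2
3 = 1*2 + 1
2 = 2*1 + 0
gcd(244, 577) = 1, so the inverse exists.
Back-substitute for 1:
1 = 1*3 − 1*2
  = −1*20 + 7*3
  = 7*23 − 8*20
  = −8*66 + 23*23
  = 23*89 − 31*66
  = −31*244 + 85*89
  = 85*577 − 201*244
So 244⁻¹ ≡ −201 ≡ 376 (mod 577).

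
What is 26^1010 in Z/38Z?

30

1010 in binary is 1111110010, i.e. 1010 = 512 + 256 + 128 + 64 + 32 + 16 + 2.
26^1 ≡ 26 (mod 38)
26^2 ≡ 26^2 = 676 ≡ 30 (mod 38)
26^4 ≡ 30^2 = 900 ≡ 26 (mod 38)
26^8 ≡ 26^2 = 676 ≡ 30 (mod 38)
26^16 ≡ 30^2 = 900 ≡ 26 (mod 38)
26^32 ≡ 26^2 = 676 ≡ 30 (mod 38)
26^64 ≡ 30^2 = 900 ≡ 26 (mod 38)
26^128 ≡ 26^2 = 676 ≡ 30 (mod 38)
26^256 ≡ 30^2 = 900 ≡ 26 (mod 38)
26^512 ≡ 26^2 = 676 ≡ 30 (mod 38)
26^1010 = 26^512 × 26^256 × 26^128 × 26^64 × 26^32 × 26^16 × 26^2 ≡ 30 × 26 × 30 × 26 × 30 × 26 × 30 (mod 38).
Accumulate the product:
30 × 26 = 780 ≡ 20
20 × 30 = 600 ≡ 30
30 × 26 = 780 ≡ 20
20 × 30 = 600 ≡ 30
30 × 26 = 780 ≡ 20
20 × 30 = 600 ≡ 30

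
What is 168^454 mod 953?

921

454 in binary is 111000110, i.e. 454 = 256 + 128 + 64 + 4 + 2.
168^1 ≡ 168 (mod 953)
168^2 ≡ 168^2 = 28224 ≡ 587 (mod 953)
168^4 ≡ 587^2 = 344569 ≡ 536 (mod 953)
168^8 ≡ 536^2 = 287296 ≡ 443 (mod 953)
168^16 ≡ 443^2 = 196249 ≡ 884 (mod 953)
168^32 ≡ 884^2 = 781456 ≡ 949 (mod 953)
168^64 ≡ 949^2 = 900601 ≡ 16 (mod 953)
168^128 ≡ 16^2 = 256 (mod 953)
168^256 ≡ 256^2 = 65536 ≡ 732 (mod 953)
168^454 = 168^256 × 168^128 × 168^64 × 168^4 × 168^2 ≡ 732 × 256 × 16 × 536 × 587 (mod 953).
Accumulate the product:
732 × 256 = 187392 ≡ 604
604 × 16 = 9664 ≡ 134
134 × 536 = 71824 ≡ 349
349 × 587 = 204863 ≡ 921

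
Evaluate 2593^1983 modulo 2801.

2059

1983 in binary is 11110111111, i.e. 1983 = 1024 + 512 + 256 + 128 + 32 + 16 + 8 + 4 + 2 + 1.
2593^1 ≡ 2593 (mod 2801)
2593^2 ≡ 2593^2 = 6723649 ≡ 1249 (mod 2801)
2593^4 ≡ 1249^2 = 1560001 ≡ 2645 (mod 2801)
2593^8 ≡ 2645^2 = 6996025 ≡ 1928 (mod 2801)
2593^16 ≡ 1928^2 = 3717184 ≡ 257 (mod 2801)
2593^32 ≡ 257^2 = 66049 ≡ 1626 (mod 2801)
2593^64 ≡ 1626^2 = 2643876 ≡ 2533 (mod 2801)
2593^128 ≡ 2533^2 = 6416089 ≡ 1799 (mod 2801)
2593^256 ≡ 1799^2 = 3236401 ≡ 1246 (mod 2801)
2593^512 ≡ 1246^2 = 1552516 ≡ 762 (mod 2801)
2593^1024 ≡ 762^2 = 580644 ≡ 837 (mod 2801)
2593^1983 = 2593^1024 × 2593^512 × 2593^256 × 2593^128 × 2593^32 × 2593^16 × 2593^8 × 2593^4 × 2593^2 × 2593^1 ≡ 837 × 762 × 1246 × 1799 × 1626 × 257 × 1928 × 2645 × 1249 × 2593 (mod 2801).
Accumulate the product:
837 × 762 = 637794 ≡ 1967
1967 × 1246 = 2450882 ≡ 7
7 × 1799 = 12593 ≡ 1389
1389 × 1626 = 2258514 ≡ 908
908 × 257 = 233356 ≡ 873
873 × 1928 = 1683144 ≡ 2544
2544 × 2645 = 6728880 ≡ 878
878 × 1249 = 1096622 ≡ 1431
1431 × 2593 = 3710583 ≡ 2059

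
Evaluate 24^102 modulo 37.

27

Using repeated squaring:
102 in binary is 1100110, i.e. 102 = 64 + 32 + 4 + 2.
24^1 ≡ 24 (mod 37)
24^2 ≡ 24^2 = 576 ≡ 21 (mod 37)
24^4 ≡ 21^2 = 441 ≡ 34 (mod 37)
24^8 ≡ 34^2 = 1156 ≡ 9 (mod 37)
24^16 ≡ 9^2 = 81 ≡ 7 (mod 37)
24^32 ≡ 7^2 = 49 ≡ 12 (mod 37)
24^64 ≡ 12^2 = 144 ≡ 33 (mod 37)
24^102 = 24^64 * 24^32 * 24^4 * 24^2 ≡ 33 * 12 * 34 * 21 (mod 37).
Accumulate the product:
33 * 12 = 396 ≡ 26
26 * 34 = 884 ≡ 33
33 * 21 = 693 ≡ 27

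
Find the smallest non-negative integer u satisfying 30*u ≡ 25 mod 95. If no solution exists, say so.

4

gcd(30, 95) = 5, and 5 | 25, so solutions exist.
Divide through by 5: 6*u mod 19 = 5.
6⁻¹ ≡ 16 (mod 19).
u ≡ 16*5 ≡ 4 (mod 19).
The smallest non-negative solution is u = 4.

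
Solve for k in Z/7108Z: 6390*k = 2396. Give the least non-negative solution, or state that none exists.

2234

gcd(6390, 7108) = 2, and 2 | 2396, so solutions exist.
Divide through by 2: 3195*k mod 3554 = 1198.
3195⁻¹ ≡ 3455 (mod 3554).
k ≡ 3455*1198 ≡ 2234 (mod 3554).
The smallest non-negative solution is k = 2234.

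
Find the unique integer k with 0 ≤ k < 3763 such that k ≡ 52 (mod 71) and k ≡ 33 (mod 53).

3531

71⁻¹ mod 53: 71×3 ≡ 1 (mod 53), so 71⁻¹ ≡ 3.
k = 52 + 71×((33 − 52)×3 mod 53) = 52 + 71×49 = 3531.
Check: 3531 mod 71 = 52, 3531 mod 53 = 33. ✓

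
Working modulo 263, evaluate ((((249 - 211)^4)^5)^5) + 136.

249 - 211 = 38
(38)^4 ≡ 72 (mod 263)
(72)^5 ≡ 69 (mod 263)
(69)^5 ≡ 68 (mod 263)
68 + 136 = 204

204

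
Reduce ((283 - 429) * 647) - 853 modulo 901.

283 - 429 = -146 ≡ 755 (mod 901)
755 * 647 = 488485 ≡ 143 (mod 901)
143 - 853 = -710 ≡ 191 (mod 901)

191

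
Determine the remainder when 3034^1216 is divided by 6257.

1216 in binary is 10011000000, i.e. 1216 = 1024 + 128 + 64.
3034^1 ≡ 3034 (mod 6257)
3034^2 ≡ 3034^2 = 9205156 ≡ 1109 (mod 6257)
3034^4 ≡ 1109^2 = 1229881 ≡ 3509 (mod 6257)
3034^8 ≡ 3509^2 = 12313081 ≡ 5562 (mod 6257)
3034^16 ≡ 5562^2 = 30935844 ≡ 1236 (mod 6257)
3034^32 ≡ 1236^2 = 1527696 ≡ 988 (mod 6257)
3034^64 ≡ 988^2 = 976144 ≡ 52 (mod 6257)
3034^128 ≡ 52^2 = 2704 (mod 6257)
3034^256 ≡ 2704^2 = 7311616 ≡ 3440 (mod 6257)
3034^512 ≡ 3440^2 = 11833600 ≡ 1613 (mod 6257)
3034^1024 ≡ 1613^2 = 2601769 ≡ 5114 (mod 6257)
3034^1216 = 3034^1024 * 3034^128 * 3034^64 ≡ 5114 * 2704 * 52 (mod 6257).
Accumulate the product:
5114 * 2704 = 13828256 ≡ 286
286 * 52 = 14872 ≡ 2358

2358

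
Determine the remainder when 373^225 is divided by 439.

206

Using repeated squaring:
373^1 ≡ 373 (mod 439)
373^2 ≡ 373^2 = 139129 ≡ 405 (mod 439)
373^4 ≡ 405^2 = 164025 ≡ 278 (mod 439)
373^8 ≡ 278^2 = 77284 ≡ 20 (mod 439)
373^16 ≡ 20^2 = 400 (mod 439)
373^32 ≡ 400^2 = 160000 ≡ 204 (mod 439)
373^64 ≡ 204^2 = 41616 ≡ 350 (mod 439)
373^128 ≡ 350^2 = 122500 ≡ 19 (mod 439)
373^225 = 373^128 · 373^64 · 373^32 · 373^1 ≡ 19 · 350 · 204 · 373 (mod 439).
Accumulate the product:
19 · 350 = 6650 ≡ 65
65 · 204 = 13260 ≡ 90
90 · 373 = 33570 ≡ 206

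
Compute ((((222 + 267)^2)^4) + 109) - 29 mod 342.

179

222 + 267 = 489 ≡ 147 (mod 342)
(147)^2 ≡ 63 (mod 342)
(63)^4 ≡ 99 (mod 342)
99 + 109 = 208
208 - 29 = 179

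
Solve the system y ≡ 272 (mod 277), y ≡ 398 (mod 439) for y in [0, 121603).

277⁻¹ mod 439: 277×84 ≡ 1 (mod 439), so 277⁻¹ ≡ 84.
y = 272 + 277×((398 − 272)×84 mod 439) = 272 + 277×48 = 13568.
Check: 13568 mod 277 = 272, 13568 mod 439 = 398. ✓

13568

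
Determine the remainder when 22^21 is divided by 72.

64

22^1 ≡ 22 (mod 72)
22^2 ≡ 22^2 = 484 ≡ 52 (mod 72)
22^4 ≡ 52^2 = 2704 ≡ 40 (mod 72)
22^8 ≡ 40^2 = 1600 ≡ 16 (mod 72)
22^16 ≡ 16^2 = 256 ≡ 40 (mod 72)
22^21 = 22^16 · 22^4 · 22^1 ≡ 40 · 40 · 22 (mod 72).
Accumulate the product:
40 · 40 = 1600 ≡ 16
16 · 22 = 352 ≡ 64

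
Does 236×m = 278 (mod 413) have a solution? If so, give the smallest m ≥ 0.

gcd(236, 413) = 59, and 59 does not divide 278.
So the congruence has no solution.

no solution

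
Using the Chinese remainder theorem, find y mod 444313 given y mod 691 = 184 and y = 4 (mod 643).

108671

691⁻¹ mod 643: 691×67 ≡ 1 (mod 643), so 691⁻¹ ≡ 67.
y = 184 + 691×((4 − 184)×67 mod 643) = 184 + 691×157 = 108671.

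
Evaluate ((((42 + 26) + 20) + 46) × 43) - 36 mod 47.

42 + 26 = 68 ≡ 21 (mod 47)
21 + 20 = 41
41 + 46 = 87 ≡ 40 (mod 47)
40 × 43 = 1720 ≡ 28 (mod 47)
28 - 36 = -8 ≡ 39 (mod 47)

39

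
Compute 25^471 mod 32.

9

471 in binary is 111010111, i.e. 471 = 256 + 128 + 64 + 16 + 4 + 2 + 1.
25^1 ≡ 25 (mod 32)
25^2 ≡ 25^2 = 625 ≡ 17 (mod 32)
25^4 ≡ 17^2 = 289 ≡ 1 (mod 32)
25^8 ≡ 1^2 = 1 (mod 32)
25^16 ≡ 1^2 = 1 (mod 32)
25^32 ≡ 1^2 = 1 (mod 32)
25^64 ≡ 1^2 = 1 (mod 32)
25^128 ≡ 1^2 = 1 (mod 32)
25^256 ≡ 1^2 = 1 (mod 32)
25^471 = 25^256 × 25^128 × 25^64 × 25^16 × 25^4 × 25^2 × 25^1 ≡ 1 × 1 × 1 × 1 × 1 × 17 × 25 (mod 32).
Accumulate the product:
1 × 1 = 1
1 × 1 = 1
1 × 1 = 1
1 × 1 = 1
1 × 17 = 17
17 × 25 = 425 ≡ 9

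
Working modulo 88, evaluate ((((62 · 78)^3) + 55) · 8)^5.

62 · 78 = 4836 ≡ 84 (mod 88)
(84)^3 ≡ 24 (mod 88)
24 + 55 = 79
79 · 8 = 632 ≡ 16 (mod 88)
(16)^5 ≡ 56 (mod 88)

56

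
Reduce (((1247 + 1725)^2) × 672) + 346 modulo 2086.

1247 + 1725 = 2972 ≡ 886 (mod 2086)
(886)^2 ≡ 660 (mod 2086)
660 × 672 = 443520 ≡ 1288 (mod 2086)
1288 + 346 = 1634

1634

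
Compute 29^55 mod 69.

47

By square-and-multiply:
55 in binary is 110111, i.e. 55 = 32 + 16 + 4 + 2 + 1.
29^1 ≡ 29 (mod 69)
29^2 ≡ 29^2 = 841 ≡ 13 (mod 69)
29^4 ≡ 13^2 = 169 ≡ 31 (mod 69)
29^8 ≡ 31^2 = 961 ≡ 64 (mod 69)
29^16 ≡ 64^2 = 4096 ≡ 25 (mod 69)
29^32 ≡ 25^2 = 625 ≡ 4 (mod 69)
29^55 = 29^32 × 29^16 × 29^4 × 29^2 × 29^1 ≡ 4 × 25 × 31 × 13 × 29 (mod 69).
Accumulate the product:
4 × 25 = 100 ≡ 31
31 × 31 = 961 ≡ 64
64 × 13 = 832 ≡ 4
4 × 29 = 116 ≡ 47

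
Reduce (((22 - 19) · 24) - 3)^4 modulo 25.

22 - 19 = 3
3 · 24 = 72 ≡ 22 (mod 25)
22 - 3 = 19
(19)^4 ≡ 21 (mod 25)

21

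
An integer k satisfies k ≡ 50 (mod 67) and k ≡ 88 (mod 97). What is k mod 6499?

67⁻¹ mod 97: 67*42 ≡ 1 (mod 97), so 67⁻¹ ≡ 42.
k = 50 + 67*((88 − 50)*42 mod 97) = 50 + 67*44 = 2998.
Check: 2998 mod 67 = 50, 2998 mod 97 = 88. ✓

2998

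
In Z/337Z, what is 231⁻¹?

213

337 = 1*231 + 106
231 = 2*106 + 19
106 = 5*19 + 11
19 = 1*11 + 8
11 = 1*8 + 3
8 = 2*3 + 2
3 = 1*2 + 1
2 = 2*1 + 0
gcd(231, 337) = 1, so the inverse exists.
Bézout: 1 = 85*337 − 124*231.
So 231⁻¹ ≡ −124 ≡ 213 (mod 337).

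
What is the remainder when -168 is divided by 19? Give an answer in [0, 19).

-168 = -9*19 + 3, so -168 ≡ 3 (mod 19).

3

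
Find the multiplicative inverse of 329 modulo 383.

78

Apply the Euclidean algorithm and back-substitute:
383 = 1×329 + 54
329 = 6×54 + 5
54 = 10×5 + 4
5 = 1×4 + 1
4 = 4×1 + 0
gcd(329, 383) = 1, so the inverse exists.
Bézout: 1 = −67×383 + 78×329.
So 329⁻¹ ≡ 78 (mod 383).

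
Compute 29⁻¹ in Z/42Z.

Run the extended Euclidean algorithm:
42 = 1×29 + 13
29 = 2×13 + 3
13 = 4×3 + 1
3 = 3×1 + 0
gcd(29, 42) = 1, so the inverse exists.
Bézout: 1 = 9×42 − 13×29.
So 29⁻¹ ≡ −13 ≡ 29 (mod 42).

29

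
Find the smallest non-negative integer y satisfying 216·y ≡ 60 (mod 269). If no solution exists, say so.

gcd(216, 269) = 1, so a unique solution mod 269 exists.
216⁻¹ ≡ 203 (mod 269).
y ≡ 203·60 ≡ 75 (mod 269).

75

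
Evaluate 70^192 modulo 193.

1

Compute successive squares:
192 in binary is 11000000, i.e. 192 = 128 + 64.
70^1 ≡ 70 (mod 193)
70^2 ≡ 70^2 = 4900 ≡ 75 (mod 193)
70^4 ≡ 75^2 = 5625 ≡ 28 (mod 193)
70^8 ≡ 28^2 = 784 ≡ 12 (mod 193)
70^16 ≡ 12^2 = 144 (mod 193)
70^32 ≡ 144^2 = 20736 ≡ 85 (mod 193)
70^64 ≡ 85^2 = 7225 ≡ 84 (mod 193)
70^128 ≡ 84^2 = 7056 ≡ 108 (mod 193)
70^192 = 70^128 × 70^64 ≡ 108 × 84 (mod 193).
108 × 84 = 9072 ≡ 1 (mod 193).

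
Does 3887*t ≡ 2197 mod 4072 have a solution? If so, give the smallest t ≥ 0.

1771

gcd(3887, 4072) = 1, so a unique solution mod 4072 exists.
3887⁻¹ ≡ 2047 (mod 4072).
t ≡ 2047*2197 ≡ 1771 (mod 4072).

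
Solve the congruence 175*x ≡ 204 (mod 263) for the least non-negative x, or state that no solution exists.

gcd(175, 263) = 1, so a unique solution mod 263 exists.
175⁻¹ ≡ 260 (mod 263).
x ≡ 260*204 ≡ 177 (mod 263).

177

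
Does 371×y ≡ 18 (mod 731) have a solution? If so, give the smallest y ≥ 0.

gcd(371, 731) = 1, so a unique solution mod 731 exists.
371⁻¹ ≡ 266 (mod 731).
y ≡ 266×18 ≡ 402 (mod 731).

402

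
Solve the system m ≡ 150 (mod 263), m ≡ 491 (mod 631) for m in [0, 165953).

263⁻¹ mod 631: 263×12 ≡ 1 (mod 631), so 263⁻¹ ≡ 12.
m = 150 + 263×((491 − 150)×12 mod 631) = 150 + 263×306 = 80628.

80628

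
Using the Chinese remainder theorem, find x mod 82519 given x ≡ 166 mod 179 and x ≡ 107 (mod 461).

5178

179⁻¹ mod 461: 179*273 ≡ 1 (mod 461), so 179⁻¹ ≡ 273.
x = 166 + 179*((107 − 166)*273 mod 461) = 166 + 179*28 = 5178.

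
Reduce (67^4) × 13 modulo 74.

(67)^4 ≡ 33 (mod 74)
33 × 13 = 429 ≡ 59 (mod 74)

59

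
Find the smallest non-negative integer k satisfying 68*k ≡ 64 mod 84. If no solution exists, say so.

17

gcd(68, 84) = 4, and 4 | 64, so solutions exist.
Divide through by 4: 17*k = 16 (mod 21).
17⁻¹ ≡ 5 (mod 21).
k ≡ 5*16 ≡ 17 (mod 21).
The smallest non-negative solution is k = 17.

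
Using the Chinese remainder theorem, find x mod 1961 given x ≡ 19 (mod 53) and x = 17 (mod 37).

1238

53⁻¹ mod 37: 53·7 ≡ 1 (mod 37), so 53⁻¹ ≡ 7.
x = 19 + 53·((17 − 19)·7 mod 37) = 19 + 53·23 = 1238.
Check: 1238 mod 53 = 19, 1238 mod 37 = 17. ✓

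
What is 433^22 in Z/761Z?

579

22 in binary is 10110, i.e. 22 = 16 + 4 + 2.
433^1 ≡ 433 (mod 761)
433^2 ≡ 433^2 = 187489 ≡ 283 (mod 761)
433^4 ≡ 283^2 = 80089 ≡ 184 (mod 761)
433^8 ≡ 184^2 = 33856 ≡ 372 (mod 761)
433^16 ≡ 372^2 = 138384 ≡ 643 (mod 761)
433^22 = 433^16 · 433^4 · 433^2 ≡ 643 · 184 · 283 (mod 761).
Accumulate the product:
643 · 184 = 118312 ≡ 357
357 · 283 = 101031 ≡ 579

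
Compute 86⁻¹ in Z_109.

109 = 1×86 + 23
86 = 3×23 + 17
23 = 1×17 + 6
17 = 2×6 + 5
6 = 1×5 + 1
5 = 5×1 + 0
gcd(86, 109) = 1, so the inverse exists.
Bézout: 1 = 15×109 − 19×86.
So 86⁻¹ ≡ −19 ≡ 90 (mod 109).

90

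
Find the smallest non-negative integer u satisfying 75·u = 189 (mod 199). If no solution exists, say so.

106

gcd(75, 199) = 1, so a unique solution mod 199 exists.
75⁻¹ ≡ 69 (mod 199).
u ≡ 69·189 ≡ 106 (mod 199).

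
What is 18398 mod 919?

18398 = 20*919 + 18, so 18398 ≡ 18 (mod 919).

18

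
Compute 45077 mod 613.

45077 = 73*613 + 328, so 45077 ≡ 328 (mod 613).

328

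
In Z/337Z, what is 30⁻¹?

337 = 11*30 + 7
30 = 4*7 + 2
7 = 3*2 + 1
2 = 2*1 + 0
gcd(30, 337) = 1, so the inverse exists.
Back-substitute for 1:
1 = 1*7 − 3*2
  = −3*30 + 13*7
  = 13*337 − 146*30
So 30⁻¹ ≡ −146 ≡ 191 (mod 337).

191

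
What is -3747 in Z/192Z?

93

-3747 = -20×192 + 93, so -3747 ≡ 93 (mod 192).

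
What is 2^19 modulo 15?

Compute successive squares:
2^1 ≡ 2 (mod 15)
2^2 ≡ 2^2 = 4 (mod 15)
2^4 ≡ 4^2 = 16 ≡ 1 (mod 15)
2^8 ≡ 1^2 = 1 (mod 15)
2^16 ≡ 1^2 = 1 (mod 15)
2^19 = 2^16 · 2^2 · 2^1 ≡ 1 · 4 · 2 (mod 15).
Accumulate the product:
1 · 4 = 4
4 · 2 = 8

8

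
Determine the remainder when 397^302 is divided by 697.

77

302 in binary is 100101110, i.e. 302 = 256 + 32 + 8 + 4 + 2.
397^1 ≡ 397 (mod 697)
397^2 ≡ 397^2 = 157609 ≡ 87 (mod 697)
397^4 ≡ 87^2 = 7569 ≡ 599 (mod 697)
397^8 ≡ 599^2 = 358801 ≡ 543 (mod 697)
397^16 ≡ 543^2 = 294849 ≡ 18 (mod 697)
397^32 ≡ 18^2 = 324 (mod 697)
397^64 ≡ 324^2 = 104976 ≡ 426 (mod 697)
397^128 ≡ 426^2 = 181476 ≡ 256 (mod 697)
397^256 ≡ 256^2 = 65536 ≡ 18 (mod 697)
397^302 = 397^256 * 397^32 * 397^8 * 397^4 * 397^2 ≡ 18 * 324 * 543 * 599 * 87 (mod 697).
Accumulate the product:
18 * 324 = 5832 ≡ 256
256 * 543 = 139008 ≡ 305
305 * 599 = 182695 ≡ 81
81 * 87 = 7047 ≡ 77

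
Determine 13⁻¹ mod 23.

By the extended Euclidean algorithm:
23 = 1×13 + 10
13 = 1×10 + 3
10 = 3×3 + 1
3 = 3×1 + 0
gcd(13, 23) = 1, so the inverse exists.
Bézout: 1 = 4×23 − 7×13.
So 13⁻¹ ≡ −7 ≡ 16 (mod 23).

16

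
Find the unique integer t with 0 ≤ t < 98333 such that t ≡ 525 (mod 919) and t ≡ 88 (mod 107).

56584

919⁻¹ mod 107: 919·17 ≡ 1 (mod 107), so 919⁻¹ ≡ 17.
t = 525 + 919·((88 − 525)·17 mod 107) = 525 + 919·61 = 56584.
Check: 56584 mod 919 = 525, 56584 mod 107 = 88. ✓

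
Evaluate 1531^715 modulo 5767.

3342

1531^1 ≡ 1531 (mod 5767)
1531^2 ≡ 1531^2 = 2343961 ≡ 2559 (mod 5767)
1531^4 ≡ 2559^2 = 6548481 ≡ 2936 (mod 5767)
1531^8 ≡ 2936^2 = 8620096 ≡ 4198 (mod 5767)
1531^16 ≡ 4198^2 = 17623204 ≡ 5019 (mod 5767)
1531^32 ≡ 5019^2 = 25190361 ≡ 105 (mod 5767)
1531^64 ≡ 105^2 = 11025 ≡ 5258 (mod 5767)
1531^128 ≡ 5258^2 = 27646564 ≡ 5333 (mod 5767)
1531^256 ≡ 5333^2 = 28440889 ≡ 3812 (mod 5767)
1531^512 ≡ 3812^2 = 14531344 ≡ 4271 (mod 5767)
1531^715 = 1531^512 · 1531^128 · 1531^64 · 1531^8 · 1531^2 · 1531^1 ≡ 4271 · 5333 · 5258 · 4198 · 2559 · 1531 (mod 5767).
Accumulate the product:
4271 · 5333 = 22777243 ≡ 3360
3360 · 5258 = 17666880 ≡ 2559
2559 · 4198 = 10742682 ≡ 4528
4528 · 2559 = 11587152 ≡ 1249
1249 · 1531 = 1912219 ≡ 3342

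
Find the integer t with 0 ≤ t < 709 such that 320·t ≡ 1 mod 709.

Apply the Euclidean algorithm and back-substitute:
709 = 2×320 + 69
320 = 4×69 + 44
69 = 1×44 + 25
44 = 1×25 + 19
25 = 1×19 + 6
19 = 3×6 + 1
6 = 6×1 + 0
gcd(320, 709) = 1, so the inverse exists.
Bézout: 1 = −51×709 + 113×320.
So 320⁻¹ ≡ 113 (mod 709).

113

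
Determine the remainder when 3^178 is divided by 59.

22

Using repeated squaring:
3^1 ≡ 3 (mod 59)
3^2 ≡ 3^2 = 9 (mod 59)
3^4 ≡ 9^2 = 81 ≡ 22 (mod 59)
3^8 ≡ 22^2 = 484 ≡ 12 (mod 59)
3^16 ≡ 12^2 = 144 ≡ 26 (mod 59)
3^32 ≡ 26^2 = 676 ≡ 27 (mod 59)
3^64 ≡ 27^2 = 729 ≡ 21 (mod 59)
3^128 ≡ 21^2 = 441 ≡ 28 (mod 59)
3^178 = 3^128 · 3^32 · 3^16 · 3^2 ≡ 28 · 27 · 26 · 9 (mod 59).
Accumulate the product:
28 · 27 = 756 ≡ 48
48 · 26 = 1248 ≡ 9
9 · 9 = 81 ≡ 22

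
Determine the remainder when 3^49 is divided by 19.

Compute successive squares:
49 in binary is 110001, i.e. 49 = 32 + 16 + 1.
3^1 ≡ 3 (mod 19)
3^2 ≡ 3^2 = 9 (mod 19)
3^4 ≡ 9^2 = 81 ≡ 5 (mod 19)
3^8 ≡ 5^2 = 25 ≡ 6 (mod 19)
3^16 ≡ 6^2 = 36 ≡ 17 (mod 19)
3^32 ≡ 17^2 = 289 ≡ 4 (mod 19)
3^49 = 3^32 × 3^16 × 3^1 ≡ 4 × 17 × 3 (mod 19).
Accumulate the product:
4 × 17 = 68 ≡ 11
11 × 3 = 33 ≡ 14

14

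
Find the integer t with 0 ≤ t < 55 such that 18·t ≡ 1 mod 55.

By the extended Euclidean algorithm:
55 = 3*18 + 1
18 = 18*1 + 0
gcd(18, 55) = 1, so the inverse exists.
Back-substitute for 1:
1 = 1*55 − 3*18
So 18⁻¹ ≡ −3 ≡ 52 (mod 55).

52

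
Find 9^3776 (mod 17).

1

9^1 ≡ 9 (mod 17)
9^2 ≡ 9^2 = 81 ≡ 13 (mod 17)
9^4 ≡ 13^2 = 169 ≡ 16 (mod 17)
9^8 ≡ 16^2 = 256 ≡ 1 (mod 17)
9^16 ≡ 1^2 = 1 (mod 17)
9^32 ≡ 1^2 = 1 (mod 17)
9^64 ≡ 1^2 = 1 (mod 17)
9^128 ≡ 1^2 = 1 (mod 17)
9^256 ≡ 1^2 = 1 (mod 17)
9^512 ≡ 1^2 = 1 (mod 17)
9^1024 ≡ 1^2 = 1 (mod 17)
9^2048 ≡ 1^2 = 1 (mod 17)
9^3776 = 9^2048 * 9^1024 * 9^512 * 9^128 * 9^64 ≡ 1 * 1 * 1 * 1 * 1 (mod 17).
Accumulate the product:
1 * 1 = 1
1 * 1 = 1
1 * 1 = 1
1 * 1 = 1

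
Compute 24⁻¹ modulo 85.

Run the extended Euclidean algorithm:
85 = 3*24 + 13
24 = 1*13 + 11
13 = 1*11 + 2
11 = 5*2 + 1
2 = 2*1 + 0
gcd(24, 85) = 1, so the inverse exists.
Back-substitute for 1:
1 = 1*11 − 5*2
  = −5*13 + 6*11
  = 6*24 − 11*13
  = −11*85 + 39*24
So 24⁻¹ ≡ 39 (mod 85).

39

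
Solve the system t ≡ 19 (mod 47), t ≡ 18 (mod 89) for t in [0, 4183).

47⁻¹ mod 89: 47×36 ≡ 1 (mod 89), so 47⁻¹ ≡ 36.
t = 19 + 47×((18 − 19)×36 mod 89) = 19 + 47×53 = 2510.

2510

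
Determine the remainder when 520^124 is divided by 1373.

1197

124 in binary is 1111100, i.e. 124 = 64 + 32 + 16 + 8 + 4.
520^1 ≡ 520 (mod 1373)
520^2 ≡ 520^2 = 270400 ≡ 1292 (mod 1373)
520^4 ≡ 1292^2 = 1669264 ≡ 1069 (mod 1373)
520^8 ≡ 1069^2 = 1142761 ≡ 425 (mod 1373)
520^16 ≡ 425^2 = 180625 ≡ 762 (mod 1373)
520^32 ≡ 762^2 = 580644 ≡ 1238 (mod 1373)
520^64 ≡ 1238^2 = 1532644 ≡ 376 (mod 1373)
520^124 = 520^64 * 520^32 * 520^16 * 520^8 * 520^4 ≡ 376 * 1238 * 762 * 425 * 1069 (mod 1373).
Accumulate the product:
376 * 1238 = 465488 ≡ 41
41 * 762 = 31242 ≡ 1036
1036 * 425 = 440300 ≡ 940
940 * 1069 = 1004860 ≡ 1197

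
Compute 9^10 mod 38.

By square-and-multiply:
10 in binary is 1010, i.e. 10 = 8 + 2.
9^1 ≡ 9 (mod 38)
9^2 ≡ 9^2 = 81 ≡ 5 (mod 38)
9^4 ≡ 5^2 = 25 (mod 38)
9^8 ≡ 25^2 = 625 ≡ 17 (mod 38)
9^10 = 9^8 × 9^2 ≡ 17 × 5 (mod 38).
17 × 5 = 85 ≡ 9 (mod 38).

9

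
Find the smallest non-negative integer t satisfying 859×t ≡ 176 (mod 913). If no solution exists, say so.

gcd(859, 913) = 1, so a unique solution mod 913 exists.
859⁻¹ ≡ 727 (mod 913).
t ≡ 727×176 ≡ 132 (mod 913).

132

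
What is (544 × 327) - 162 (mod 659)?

455

544 × 327 = 177888 ≡ 617 (mod 659)
617 - 162 = 455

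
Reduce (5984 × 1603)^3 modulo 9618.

3206

5984 × 1603 = 9592352 ≡ 3206 (mod 9618)
(3206)^3 ≡ 3206 (mod 9618)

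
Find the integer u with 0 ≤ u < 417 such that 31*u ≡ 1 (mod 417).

148

Apply the Euclidean algorithm and back-substitute:
417 = 13*31 + 14
31 = 2*14 + 3
14 = 4*3 + 2
3 = 1*2 + 1
2 = 2*1 + 0
gcd(31, 417) = 1, so the inverse exists.
Back-substitute for 1:
1 = 1*3 − 1*2
  = −1*14 + 5*3
  = 5*31 − 11*14
  = −11*417 + 148*31
So 31⁻¹ ≡ 148 (mod 417).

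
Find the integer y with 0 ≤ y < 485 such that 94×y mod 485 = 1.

129

Apply the Euclidean algorithm and back-substitute:
485 = 5×94 + 15
94 = 6×15 + 4
15 = 3×4 + 3
4 = 1×3 + 1
3 = 3×1 + 0
gcd(94, 485) = 1, so the inverse exists.
Bézout: 1 = −25×485 + 129×94.
So 94⁻¹ ≡ 129 (mod 485).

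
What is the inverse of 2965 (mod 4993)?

2691

4993 = 1*2965 + 2028
2965 = 1*2028 + 937
2028 = 2*937 + 154
937 = 6*154 + 13
154 = 11*13 + 11
13 = 1*11 + 2
11 = 5*2 + 1
2 = 2*1 + 0
gcd(2965, 4993) = 1, so the inverse exists.
Back-substitute for 1:
1 = 1*11 − 5*2
  = −5*13 + 6*11
  = 6*154 − 71*13
  = −71*937 + 432*154
  = 432*2028 − 935*937
  = −935*2965 + 1367*2028
  = 1367*4993 − 2302*2965
So 2965⁻¹ ≡ −2302 ≡ 2691 (mod 4993).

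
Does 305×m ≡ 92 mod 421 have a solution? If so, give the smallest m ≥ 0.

gcd(305, 421) = 1, so a unique solution mod 421 exists.
305⁻¹ ≡ 323 (mod 421).
m ≡ 323×92 ≡ 246 (mod 421).

246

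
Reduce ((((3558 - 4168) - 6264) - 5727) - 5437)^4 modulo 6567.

973

3558 - 4168 = -610 ≡ 5957 (mod 6567)
5957 - 6264 = -307 ≡ 6260 (mod 6567)
6260 - 5727 = 533
533 - 5437 = -4904 ≡ 1663 (mod 6567)
(1663)^4 ≡ 973 (mod 6567)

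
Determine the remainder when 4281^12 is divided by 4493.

3761

12 in binary is 1100, i.e. 12 = 8 + 4.
4281^1 ≡ 4281 (mod 4493)
4281^2 ≡ 4281^2 = 18326961 ≡ 14 (mod 4493)
4281^4 ≡ 14^2 = 196 (mod 4493)
4281^8 ≡ 196^2 = 38416 ≡ 2472 (mod 4493)
4281^12 = 4281^8 * 4281^4 ≡ 2472 * 196 (mod 4493).
2472 * 196 = 484512 ≡ 3761 (mod 4493).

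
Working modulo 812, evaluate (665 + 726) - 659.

665 + 726 = 1391 ≡ 579 (mod 812)
579 - 659 = -80 ≡ 732 (mod 812)

732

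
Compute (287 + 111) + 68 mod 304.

162

287 + 111 = 398 ≡ 94 (mod 304)
94 + 68 = 162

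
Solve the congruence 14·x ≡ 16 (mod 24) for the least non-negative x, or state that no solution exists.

8

gcd(14, 24) = 2, and 2 | 16, so solutions exist.
Divide through by 2: 7·x = 8 (mod 12).
7⁻¹ ≡ 7 (mod 12).
x ≡ 7·8 ≡ 8 (mod 12).
The smallest non-negative solution is x = 8.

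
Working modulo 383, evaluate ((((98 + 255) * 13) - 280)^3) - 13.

98 + 255 = 353
353 * 13 = 4589 ≡ 376 (mod 383)
376 - 280 = 96
(96)^3 ≡ 6 (mod 383)
6 - 13 = -7 ≡ 376 (mod 383)

376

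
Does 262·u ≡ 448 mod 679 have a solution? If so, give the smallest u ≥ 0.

gcd(262, 679) = 1, so a unique solution mod 679 exists.
262⁻¹ ≡ 495 (mod 679).
u ≡ 495·448 ≡ 406 (mod 679).

406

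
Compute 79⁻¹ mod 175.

175 = 2·79 + 17
79 = 4·17 + 11
17 = 1·11 + 6
11 = 1·6 + 5
6 = 1·5 + 1
5 = 5·1 + 0
gcd(79, 175) = 1, so the inverse exists.
Bézout: 1 = 14·175 − 31·79.
So 79⁻¹ ≡ −31 ≡ 144 (mod 175).

144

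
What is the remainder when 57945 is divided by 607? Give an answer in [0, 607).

57945 = 95*607 + 280, so 57945 ≡ 280 (mod 607).

280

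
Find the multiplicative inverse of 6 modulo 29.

By the extended Euclidean algorithm:
29 = 4·6 + 5
6 = 1·5 + 1
5 = 5·1 + 0
gcd(6, 29) = 1, so the inverse exists.
Back-substitute for 1:
1 = 1·6 − 1·5
  = −1·29 + 5·6
So 6⁻¹ ≡ 5 (mod 29).

5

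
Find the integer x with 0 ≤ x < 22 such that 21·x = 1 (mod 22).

21

By the extended Euclidean algorithm:
22 = 1·21 + 1
21 = 21·1 + 0
gcd(21, 22) = 1, so the inverse exists.
Bézout: 1 = 1·22 − 1·21.
So 21⁻¹ ≡ −1 ≡ 21 (mod 22).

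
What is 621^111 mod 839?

Compute successive squares:
621^1 ≡ 621 (mod 839)
621^2 ≡ 621^2 = 385641 ≡ 540 (mod 839)
621^4 ≡ 540^2 = 291600 ≡ 467 (mod 839)
621^8 ≡ 467^2 = 218089 ≡ 788 (mod 839)
621^16 ≡ 788^2 = 620944 ≡ 84 (mod 839)
621^32 ≡ 84^2 = 7056 ≡ 344 (mod 839)
621^64 ≡ 344^2 = 118336 ≡ 37 (mod 839)
621^111 = 621^64 · 621^32 · 621^8 · 621^4 · 621^2 · 621^1 ≡ 37 · 344 · 788 · 467 · 540 · 621 (mod 839).
Accumulate the product:
37 · 344 = 12728 ≡ 143
143 · 788 = 112684 ≡ 258
258 · 467 = 120486 ≡ 509
509 · 540 = 274860 ≡ 507
507 · 621 = 314847 ≡ 222

222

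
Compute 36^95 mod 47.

32

Using repeated squaring:
95 in binary is 1011111, i.e. 95 = 64 + 16 + 8 + 4 + 2 + 1.
36^1 ≡ 36 (mod 47)
36^2 ≡ 36^2 = 1296 ≡ 27 (mod 47)
36^4 ≡ 27^2 = 729 ≡ 24 (mod 47)
36^8 ≡ 24^2 = 576 ≡ 12 (mod 47)
36^16 ≡ 12^2 = 144 ≡ 3 (mod 47)
36^32 ≡ 3^2 = 9 (mod 47)
36^64 ≡ 9^2 = 81 ≡ 34 (mod 47)
36^95 = 36^64 × 36^16 × 36^8 × 36^4 × 36^2 × 36^1 ≡ 34 × 3 × 12 × 24 × 27 × 36 (mod 47).
Accumulate the product:
34 × 3 = 102 ≡ 8
8 × 12 = 96 ≡ 2
2 × 24 = 48 ≡ 1
1 × 27 = 27
27 × 36 = 972 ≡ 32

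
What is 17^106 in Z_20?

Compute successive squares:
106 in binary is 1101010, i.e. 106 = 64 + 32 + 8 + 2.
17^1 ≡ 17 (mod 20)
17^2 ≡ 17^2 = 289 ≡ 9 (mod 20)
17^4 ≡ 9^2 = 81 ≡ 1 (mod 20)
17^8 ≡ 1^2 = 1 (mod 20)
17^16 ≡ 1^2 = 1 (mod 20)
17^32 ≡ 1^2 = 1 (mod 20)
17^64 ≡ 1^2 = 1 (mod 20)
17^106 = 17^64 * 17^32 * 17^8 * 17^2 ≡ 1 * 1 * 1 * 9 (mod 20).
Accumulate the product:
1 * 1 = 1
1 * 1 = 1
1 * 9 = 9

9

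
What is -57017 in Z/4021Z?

-57017 = -15·4021 + 3298, so -57017 ≡ 3298 (mod 4021).

3298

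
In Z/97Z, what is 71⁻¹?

41

By the extended Euclidean algorithm:
97 = 1*71 + 26
71 = 2*26 + 19
26 = 1*19 + 7
19 = 2*7 + 5
7 = 1*5 + 2
5 = 2*2 + 1
2 = 2*1 + 0
gcd(71, 97) = 1, so the inverse exists.
Back-substitute for 1:
1 = 1*5 − 2*2
  = −2*7 + 3*5
  = 3*19 − 8*7
  = −8*26 + 11*19
  = 11*71 − 30*26
  = −30*97 + 41*71
So 71⁻¹ ≡ 41 (mod 97).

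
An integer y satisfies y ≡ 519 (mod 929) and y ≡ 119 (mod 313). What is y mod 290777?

929⁻¹ mod 313: 929*219 ≡ 1 (mod 313), so 929⁻¹ ≡ 219.
y = 519 + 929*((119 − 519)*219 mod 313) = 519 + 929*40 = 37679.
Check: 37679 mod 929 = 519, 37679 mod 313 = 119. ✓

37679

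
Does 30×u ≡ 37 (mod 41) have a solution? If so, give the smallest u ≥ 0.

19

gcd(30, 41) = 1, so a unique solution mod 41 exists.
30⁻¹ ≡ 26 (mod 41).
u ≡ 26×37 ≡ 19 (mod 41).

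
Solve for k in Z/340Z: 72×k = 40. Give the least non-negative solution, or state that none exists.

10

gcd(72, 340) = 4, and 4 | 40, so solutions exist.
Divide through by 4: 18×k ≡ 10 (mod 85).
18⁻¹ ≡ 52 (mod 85).
k ≡ 52×10 ≡ 10 (mod 85).
The smallest non-negative solution is k = 10.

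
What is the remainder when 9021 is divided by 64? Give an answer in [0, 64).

61

9021 = 140×64 + 61, so 9021 ≡ 61 (mod 64).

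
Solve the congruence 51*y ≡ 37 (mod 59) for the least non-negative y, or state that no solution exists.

47

gcd(51, 59) = 1, so a unique solution mod 59 exists.
51⁻¹ ≡ 22 (mod 59).
y ≡ 22*37 ≡ 47 (mod 59).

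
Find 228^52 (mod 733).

Compute successive squares:
52 in binary is 110100, i.e. 52 = 32 + 16 + 4.
228^1 ≡ 228 (mod 733)
228^2 ≡ 228^2 = 51984 ≡ 674 (mod 733)
228^4 ≡ 674^2 = 454276 ≡ 549 (mod 733)
228^8 ≡ 549^2 = 301401 ≡ 138 (mod 733)
228^16 ≡ 138^2 = 19044 ≡ 719 (mod 733)
228^32 ≡ 719^2 = 516961 ≡ 196 (mod 733)
228^52 = 228^32 * 228^16 * 228^4 ≡ 196 * 719 * 549 (mod 733).
Accumulate the product:
196 * 719 = 140924 ≡ 188
188 * 549 = 103212 ≡ 592

592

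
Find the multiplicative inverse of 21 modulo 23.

23 = 1*21 + 2
21 = 10*2 + 1
2 = 2*1 + 0
gcd(21, 23) = 1, so the inverse exists.
Back-substitute for 1:
1 = 1*21 − 10*2
  = −10*23 + 11*21
So 21⁻¹ ≡ 11 (mod 23).

11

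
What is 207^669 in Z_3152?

669 in binary is 1010011101, i.e. 669 = 512 + 128 + 16 + 8 + 4 + 1.
207^1 ≡ 207 (mod 3152)
207^2 ≡ 207^2 = 42849 ≡ 1873 (mod 3152)
207^4 ≡ 1873^2 = 3508129 ≡ 3105 (mod 3152)
207^8 ≡ 3105^2 = 9641025 ≡ 2209 (mod 3152)
207^16 ≡ 2209^2 = 4879681 ≡ 385 (mod 3152)
207^32 ≡ 385^2 = 148225 ≡ 81 (mod 3152)
207^64 ≡ 81^2 = 6561 ≡ 257 (mod 3152)
207^128 ≡ 257^2 = 66049 ≡ 3009 (mod 3152)
207^256 ≡ 3009^2 = 9054081 ≡ 1537 (mod 3152)
207^512 ≡ 1537^2 = 2362369 ≡ 1521 (mod 3152)
207^669 = 207^512 * 207^128 * 207^16 * 207^8 * 207^4 * 207^1 ≡ 1521 * 3009 * 385 * 2209 * 3105 * 207 (mod 3152).
Accumulate the product:
1521 * 3009 = 4576689 ≡ 3137
3137 * 385 = 1207745 ≡ 529
529 * 2209 = 1168561 ≡ 2321
2321 * 3105 = 7206705 ≡ 1233
1233 * 207 = 255231 ≡ 3071

3071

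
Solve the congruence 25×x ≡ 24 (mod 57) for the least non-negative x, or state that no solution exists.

gcd(25, 57) = 1, so a unique solution mod 57 exists.
25⁻¹ ≡ 16 (mod 57).
x ≡ 16×24 ≡ 42 (mod 57).

42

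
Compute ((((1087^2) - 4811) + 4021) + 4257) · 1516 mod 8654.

(1087)^2 ≡ 4625 (mod 8654)
4625 - 4811 = -186 ≡ 8468 (mod 8654)
8468 + 4021 = 12489 ≡ 3835 (mod 8654)
3835 + 4257 = 8092
8092 · 1516 = 12267472 ≡ 4754 (mod 8654)

4754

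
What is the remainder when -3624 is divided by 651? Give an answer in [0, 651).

-3624 = -6·651 + 282, so -3624 ≡ 282 (mod 651).

282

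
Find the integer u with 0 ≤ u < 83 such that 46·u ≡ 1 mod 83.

Apply the Euclidean algorithm and back-substitute:
83 = 1·46 + 37
46 = 1·37 + 9
37 = 4·9 + 1
9 = 9·1 + 0
gcd(46, 83) = 1, so the inverse exists.
Back-substitute for 1:
1 = 1·37 − 4·9
  = −4·46 + 5·37
  = 5·83 − 9·46
So 46⁻¹ ≡ −9 ≡ 74 (mod 83).

74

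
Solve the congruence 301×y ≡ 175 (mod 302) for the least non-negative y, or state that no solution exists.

gcd(301, 302) = 1, so a unique solution mod 302 exists.
301⁻¹ ≡ 301 (mod 302).
y ≡ 301×175 ≡ 127 (mod 302).

127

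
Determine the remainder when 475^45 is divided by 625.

Using repeated squaring:
475^1 ≡ 475 (mod 625)
475^2 ≡ 475^2 = 225625 ≡ 0 (mod 625)
475^4 ≡ 0^2 = 0 (mod 625)
475^8 ≡ 0^2 = 0 (mod 625)
475^16 ≡ 0^2 = 0 (mod 625)
475^32 ≡ 0^2 = 0 (mod 625)
475^45 = 475^32 × 475^8 × 475^4 × 475^1 ≡ 0 × 0 × 0 × 475 (mod 625).
Accumulate the product:
0 × 0 = 0
0 × 0 = 0
0 × 475 = 0

0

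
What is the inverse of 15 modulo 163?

Apply the Euclidean algorithm and back-substitute:
163 = 10·15 + 13
15 = 1·13 + 2
13 = 6·2 + 1
2 = 2·1 + 0
gcd(15, 163) = 1, so the inverse exists.
Back-substitute for 1:
1 = 1·13 − 6·2
  = −6·15 + 7·13
  = 7·163 − 76·15
So 15⁻¹ ≡ −76 ≡ 87 (mod 163).

87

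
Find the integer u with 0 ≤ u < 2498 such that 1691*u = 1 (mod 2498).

1687

2498 = 1×1691 + 807
1691 = 2×807 + 77
807 = 10×77 + 37
77 = 2×37 + 3
37 = 12×3 + 1
3 = 3×1 + 0
gcd(1691, 2498) = 1, so the inverse exists.
Bézout: 1 = 549×2498 − 811×1691.
So 1691⁻¹ ≡ −811 ≡ 1687 (mod 2498).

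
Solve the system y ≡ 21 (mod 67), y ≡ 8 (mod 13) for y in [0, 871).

21

67⁻¹ mod 13: 67·7 ≡ 1 (mod 13), so 67⁻¹ ≡ 7.
y = 21 + 67·((8 − 21)·7 mod 13) = 21 + 67·0 = 21.
Check: 21 mod 67 = 21, 21 mod 13 = 8. ✓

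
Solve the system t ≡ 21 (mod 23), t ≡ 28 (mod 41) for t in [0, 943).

274

23⁻¹ mod 41: 23×25 ≡ 1 (mod 41), so 23⁻¹ ≡ 25.
t = 21 + 23×((28 − 21)×25 mod 41) = 21 + 23×11 = 274.
Check: 274 mod 23 = 21, 274 mod 41 = 28. ✓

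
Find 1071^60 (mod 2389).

1021

1071^1 ≡ 1071 (mod 2389)
1071^2 ≡ 1071^2 = 1147041 ≡ 321 (mod 2389)
1071^4 ≡ 321^2 = 103041 ≡ 314 (mod 2389)
1071^8 ≡ 314^2 = 98596 ≡ 647 (mod 2389)
1071^16 ≡ 647^2 = 418609 ≡ 534 (mod 2389)
1071^32 ≡ 534^2 = 285156 ≡ 865 (mod 2389)
1071^60 = 1071^32 * 1071^16 * 1071^8 * 1071^4 ≡ 865 * 534 * 647 * 314 (mod 2389).
Accumulate the product:
865 * 534 = 461910 ≡ 833
833 * 647 = 538951 ≡ 1426
1426 * 314 = 447764 ≡ 1021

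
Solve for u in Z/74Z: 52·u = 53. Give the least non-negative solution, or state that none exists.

no solution

gcd(52, 74) = 2, and 2 does not divide 53.
So the congruence has no solution.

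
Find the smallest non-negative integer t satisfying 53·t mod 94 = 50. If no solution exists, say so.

gcd(53, 94) = 1, so a unique solution mod 94 exists.
53⁻¹ ≡ 55 (mod 94).
t ≡ 55·50 ≡ 24 (mod 94).

24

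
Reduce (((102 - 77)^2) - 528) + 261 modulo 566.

358

102 - 77 = 25
(25)^2 ≡ 59 (mod 566)
59 - 528 = -469 ≡ 97 (mod 566)
97 + 261 = 358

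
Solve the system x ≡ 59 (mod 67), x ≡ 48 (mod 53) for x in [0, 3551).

260

67⁻¹ mod 53: 67·19 ≡ 1 (mod 53), so 67⁻¹ ≡ 19.
x = 59 + 67·((48 − 59)·19 mod 53) = 59 + 67·3 = 260.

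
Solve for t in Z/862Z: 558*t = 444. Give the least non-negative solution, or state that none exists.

163

gcd(558, 862) = 2, and 2 | 444, so solutions exist.
Divide through by 2: 279*t mod 431 = 222.
279⁻¹ ≡ 224 (mod 431).
t ≡ 224*222 ≡ 163 (mod 431).
The smallest non-negative solution is t = 163.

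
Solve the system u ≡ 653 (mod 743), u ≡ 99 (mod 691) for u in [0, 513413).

743⁻¹ mod 691: 743*598 ≡ 1 (mod 691), so 743⁻¹ ≡ 598.
u = 653 + 743*((99 − 653)*598 mod 691) = 653 + 743*388 = 288937.
Check: 288937 mod 743 = 653, 288937 mod 691 = 99. ✓

288937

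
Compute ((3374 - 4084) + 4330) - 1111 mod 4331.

3374 - 4084 = -710 ≡ 3621 (mod 4331)
3621 + 4330 = 7951 ≡ 3620 (mod 4331)
3620 - 1111 = 2509

2509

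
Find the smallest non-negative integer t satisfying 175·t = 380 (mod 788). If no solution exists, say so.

gcd(175, 788) = 1, so a unique solution mod 788 exists.
175⁻¹ ≡ 779 (mod 788).
t ≡ 779·380 ≡ 520 (mod 788).

520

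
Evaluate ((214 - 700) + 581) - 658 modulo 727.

164

214 - 700 = -486 ≡ 241 (mod 727)
241 + 581 = 822 ≡ 95 (mod 727)
95 - 658 = -563 ≡ 164 (mod 727)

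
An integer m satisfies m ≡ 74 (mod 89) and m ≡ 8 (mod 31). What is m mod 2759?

89⁻¹ mod 31: 89*23 ≡ 1 (mod 31), so 89⁻¹ ≡ 23.
m = 74 + 89*((8 − 74)*23 mod 31) = 74 + 89*1 = 163.
Check: 163 mod 89 = 74, 163 mod 31 = 8. ✓

163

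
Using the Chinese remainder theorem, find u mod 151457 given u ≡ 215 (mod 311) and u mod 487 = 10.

4880

311⁻¹ mod 487: 311·285 ≡ 1 (mod 487), so 311⁻¹ ≡ 285.
u = 215 + 311·((10 − 215)·285 mod 487) = 215 + 311·15 = 4880.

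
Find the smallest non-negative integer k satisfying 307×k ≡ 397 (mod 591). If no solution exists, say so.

gcd(307, 591) = 1, so a unique solution mod 591 exists.
307⁻¹ ≡ 514 (mod 591).
k ≡ 514×397 ≡ 163 (mod 591).

163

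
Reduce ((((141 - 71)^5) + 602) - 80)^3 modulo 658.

554

141 - 71 = 70
(70)^5 ≡ 210 (mod 658)
210 + 602 = 812 ≡ 154 (mod 658)
154 - 80 = 74
(74)^3 ≡ 554 (mod 658)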